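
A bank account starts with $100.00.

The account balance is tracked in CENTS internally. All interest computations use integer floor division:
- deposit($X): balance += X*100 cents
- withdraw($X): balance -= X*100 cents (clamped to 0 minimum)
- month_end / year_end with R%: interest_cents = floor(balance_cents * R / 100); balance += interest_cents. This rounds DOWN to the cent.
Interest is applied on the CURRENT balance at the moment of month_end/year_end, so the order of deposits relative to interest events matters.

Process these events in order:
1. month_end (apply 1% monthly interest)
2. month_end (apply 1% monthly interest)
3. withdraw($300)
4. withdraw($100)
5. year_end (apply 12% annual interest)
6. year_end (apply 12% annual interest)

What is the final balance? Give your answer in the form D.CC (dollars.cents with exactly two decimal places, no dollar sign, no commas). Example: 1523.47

After 1 (month_end (apply 1% monthly interest)): balance=$101.00 total_interest=$1.00
After 2 (month_end (apply 1% monthly interest)): balance=$102.01 total_interest=$2.01
After 3 (withdraw($300)): balance=$0.00 total_interest=$2.01
After 4 (withdraw($100)): balance=$0.00 total_interest=$2.01
After 5 (year_end (apply 12% annual interest)): balance=$0.00 total_interest=$2.01
After 6 (year_end (apply 12% annual interest)): balance=$0.00 total_interest=$2.01

Answer: 0.00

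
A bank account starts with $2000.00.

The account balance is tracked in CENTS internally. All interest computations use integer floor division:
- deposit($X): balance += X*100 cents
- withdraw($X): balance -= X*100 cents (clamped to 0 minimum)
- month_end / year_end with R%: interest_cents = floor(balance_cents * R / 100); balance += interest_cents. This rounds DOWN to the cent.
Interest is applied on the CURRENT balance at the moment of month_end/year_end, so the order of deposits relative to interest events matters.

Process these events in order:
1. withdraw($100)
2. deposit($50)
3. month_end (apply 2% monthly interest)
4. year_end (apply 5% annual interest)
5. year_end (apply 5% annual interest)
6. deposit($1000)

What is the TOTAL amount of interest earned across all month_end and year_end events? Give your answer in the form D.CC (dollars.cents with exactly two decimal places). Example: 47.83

Answer: 242.87

Derivation:
After 1 (withdraw($100)): balance=$1900.00 total_interest=$0.00
After 2 (deposit($50)): balance=$1950.00 total_interest=$0.00
After 3 (month_end (apply 2% monthly interest)): balance=$1989.00 total_interest=$39.00
After 4 (year_end (apply 5% annual interest)): balance=$2088.45 total_interest=$138.45
After 5 (year_end (apply 5% annual interest)): balance=$2192.87 total_interest=$242.87
After 6 (deposit($1000)): balance=$3192.87 total_interest=$242.87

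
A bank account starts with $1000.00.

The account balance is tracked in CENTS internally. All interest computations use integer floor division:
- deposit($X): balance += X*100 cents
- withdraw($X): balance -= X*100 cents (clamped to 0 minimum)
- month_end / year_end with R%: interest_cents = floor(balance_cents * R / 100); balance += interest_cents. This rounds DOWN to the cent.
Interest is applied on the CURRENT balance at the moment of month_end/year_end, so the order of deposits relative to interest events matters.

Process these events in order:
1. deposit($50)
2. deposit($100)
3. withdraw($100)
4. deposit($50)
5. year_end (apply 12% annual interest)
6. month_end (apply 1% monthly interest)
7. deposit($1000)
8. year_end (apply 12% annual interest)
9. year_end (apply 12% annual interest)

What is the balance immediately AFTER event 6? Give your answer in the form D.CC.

After 1 (deposit($50)): balance=$1050.00 total_interest=$0.00
After 2 (deposit($100)): balance=$1150.00 total_interest=$0.00
After 3 (withdraw($100)): balance=$1050.00 total_interest=$0.00
After 4 (deposit($50)): balance=$1100.00 total_interest=$0.00
After 5 (year_end (apply 12% annual interest)): balance=$1232.00 total_interest=$132.00
After 6 (month_end (apply 1% monthly interest)): balance=$1244.32 total_interest=$144.32

Answer: 1244.32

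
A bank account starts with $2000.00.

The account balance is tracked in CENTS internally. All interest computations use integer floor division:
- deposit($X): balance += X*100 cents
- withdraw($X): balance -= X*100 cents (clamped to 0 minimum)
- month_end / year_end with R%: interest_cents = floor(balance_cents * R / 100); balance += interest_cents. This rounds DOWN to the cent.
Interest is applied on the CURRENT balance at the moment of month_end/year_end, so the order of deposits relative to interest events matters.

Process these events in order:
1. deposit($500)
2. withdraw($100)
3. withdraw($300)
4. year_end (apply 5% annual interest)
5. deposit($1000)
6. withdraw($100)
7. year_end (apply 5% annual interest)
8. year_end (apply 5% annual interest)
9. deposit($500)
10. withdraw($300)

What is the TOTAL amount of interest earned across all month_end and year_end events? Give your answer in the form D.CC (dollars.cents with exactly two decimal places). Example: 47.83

Answer: 423.26

Derivation:
After 1 (deposit($500)): balance=$2500.00 total_interest=$0.00
After 2 (withdraw($100)): balance=$2400.00 total_interest=$0.00
After 3 (withdraw($300)): balance=$2100.00 total_interest=$0.00
After 4 (year_end (apply 5% annual interest)): balance=$2205.00 total_interest=$105.00
After 5 (deposit($1000)): balance=$3205.00 total_interest=$105.00
After 6 (withdraw($100)): balance=$3105.00 total_interest=$105.00
After 7 (year_end (apply 5% annual interest)): balance=$3260.25 total_interest=$260.25
After 8 (year_end (apply 5% annual interest)): balance=$3423.26 total_interest=$423.26
After 9 (deposit($500)): balance=$3923.26 total_interest=$423.26
After 10 (withdraw($300)): balance=$3623.26 total_interest=$423.26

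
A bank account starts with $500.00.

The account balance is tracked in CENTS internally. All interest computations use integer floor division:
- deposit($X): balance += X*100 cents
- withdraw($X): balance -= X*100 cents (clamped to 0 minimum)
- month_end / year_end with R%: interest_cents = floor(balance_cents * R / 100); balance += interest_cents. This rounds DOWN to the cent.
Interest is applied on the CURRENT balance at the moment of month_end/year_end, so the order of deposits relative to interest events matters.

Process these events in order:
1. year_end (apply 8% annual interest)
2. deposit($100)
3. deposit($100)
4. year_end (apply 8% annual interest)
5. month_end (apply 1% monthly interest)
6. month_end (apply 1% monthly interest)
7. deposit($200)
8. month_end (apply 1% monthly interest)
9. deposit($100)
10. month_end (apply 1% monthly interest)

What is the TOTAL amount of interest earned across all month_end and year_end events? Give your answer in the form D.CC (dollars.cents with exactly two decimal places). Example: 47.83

After 1 (year_end (apply 8% annual interest)): balance=$540.00 total_interest=$40.00
After 2 (deposit($100)): balance=$640.00 total_interest=$40.00
After 3 (deposit($100)): balance=$740.00 total_interest=$40.00
After 4 (year_end (apply 8% annual interest)): balance=$799.20 total_interest=$99.20
After 5 (month_end (apply 1% monthly interest)): balance=$807.19 total_interest=$107.19
After 6 (month_end (apply 1% monthly interest)): balance=$815.26 total_interest=$115.26
After 7 (deposit($200)): balance=$1015.26 total_interest=$115.26
After 8 (month_end (apply 1% monthly interest)): balance=$1025.41 total_interest=$125.41
After 9 (deposit($100)): balance=$1125.41 total_interest=$125.41
After 10 (month_end (apply 1% monthly interest)): balance=$1136.66 total_interest=$136.66

Answer: 136.66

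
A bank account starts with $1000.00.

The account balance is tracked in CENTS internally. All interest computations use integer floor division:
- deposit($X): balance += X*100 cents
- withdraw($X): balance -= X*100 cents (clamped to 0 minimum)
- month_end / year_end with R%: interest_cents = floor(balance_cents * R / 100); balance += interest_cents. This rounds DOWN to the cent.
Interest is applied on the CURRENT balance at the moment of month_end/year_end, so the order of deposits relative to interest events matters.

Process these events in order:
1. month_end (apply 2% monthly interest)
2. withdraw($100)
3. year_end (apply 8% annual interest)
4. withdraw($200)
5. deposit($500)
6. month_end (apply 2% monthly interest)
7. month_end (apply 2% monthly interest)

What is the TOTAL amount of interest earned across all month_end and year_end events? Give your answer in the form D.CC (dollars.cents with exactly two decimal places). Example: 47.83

After 1 (month_end (apply 2% monthly interest)): balance=$1020.00 total_interest=$20.00
After 2 (withdraw($100)): balance=$920.00 total_interest=$20.00
After 3 (year_end (apply 8% annual interest)): balance=$993.60 total_interest=$93.60
After 4 (withdraw($200)): balance=$793.60 total_interest=$93.60
After 5 (deposit($500)): balance=$1293.60 total_interest=$93.60
After 6 (month_end (apply 2% monthly interest)): balance=$1319.47 total_interest=$119.47
After 7 (month_end (apply 2% monthly interest)): balance=$1345.85 total_interest=$145.85

Answer: 145.85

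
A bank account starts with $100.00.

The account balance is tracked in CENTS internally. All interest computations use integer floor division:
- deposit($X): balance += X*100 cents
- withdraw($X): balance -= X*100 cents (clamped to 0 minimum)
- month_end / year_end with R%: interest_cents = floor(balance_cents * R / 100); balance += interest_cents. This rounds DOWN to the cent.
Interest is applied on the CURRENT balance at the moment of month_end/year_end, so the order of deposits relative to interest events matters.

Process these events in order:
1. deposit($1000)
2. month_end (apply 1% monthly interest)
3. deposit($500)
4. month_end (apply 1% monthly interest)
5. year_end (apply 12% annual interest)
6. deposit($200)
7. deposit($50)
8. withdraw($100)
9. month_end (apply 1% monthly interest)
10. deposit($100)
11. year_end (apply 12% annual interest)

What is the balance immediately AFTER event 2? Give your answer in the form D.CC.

After 1 (deposit($1000)): balance=$1100.00 total_interest=$0.00
After 2 (month_end (apply 1% monthly interest)): balance=$1111.00 total_interest=$11.00

Answer: 1111.00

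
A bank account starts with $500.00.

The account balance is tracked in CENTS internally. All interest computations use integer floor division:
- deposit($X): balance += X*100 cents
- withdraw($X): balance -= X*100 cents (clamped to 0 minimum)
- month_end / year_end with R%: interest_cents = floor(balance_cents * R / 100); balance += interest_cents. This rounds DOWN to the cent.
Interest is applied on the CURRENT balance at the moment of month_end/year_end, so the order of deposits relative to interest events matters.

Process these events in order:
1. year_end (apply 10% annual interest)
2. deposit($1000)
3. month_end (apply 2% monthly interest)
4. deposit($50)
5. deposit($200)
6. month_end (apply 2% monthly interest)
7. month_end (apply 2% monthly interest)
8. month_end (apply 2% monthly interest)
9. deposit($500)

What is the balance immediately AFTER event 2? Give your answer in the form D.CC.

After 1 (year_end (apply 10% annual interest)): balance=$550.00 total_interest=$50.00
After 2 (deposit($1000)): balance=$1550.00 total_interest=$50.00

Answer: 1550.00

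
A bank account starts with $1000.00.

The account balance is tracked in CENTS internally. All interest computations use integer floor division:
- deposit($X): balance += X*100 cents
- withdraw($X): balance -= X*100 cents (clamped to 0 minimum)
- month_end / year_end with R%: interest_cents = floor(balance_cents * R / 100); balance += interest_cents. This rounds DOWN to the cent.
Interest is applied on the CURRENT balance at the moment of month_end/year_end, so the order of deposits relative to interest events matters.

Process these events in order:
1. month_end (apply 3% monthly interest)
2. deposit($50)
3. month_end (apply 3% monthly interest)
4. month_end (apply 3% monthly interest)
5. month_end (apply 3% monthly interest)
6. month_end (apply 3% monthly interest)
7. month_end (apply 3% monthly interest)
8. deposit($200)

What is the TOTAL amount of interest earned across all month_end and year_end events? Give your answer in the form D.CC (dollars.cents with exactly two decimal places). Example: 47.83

Answer: 202.00

Derivation:
After 1 (month_end (apply 3% monthly interest)): balance=$1030.00 total_interest=$30.00
After 2 (deposit($50)): balance=$1080.00 total_interest=$30.00
After 3 (month_end (apply 3% monthly interest)): balance=$1112.40 total_interest=$62.40
After 4 (month_end (apply 3% monthly interest)): balance=$1145.77 total_interest=$95.77
After 5 (month_end (apply 3% monthly interest)): balance=$1180.14 total_interest=$130.14
After 6 (month_end (apply 3% monthly interest)): balance=$1215.54 total_interest=$165.54
After 7 (month_end (apply 3% monthly interest)): balance=$1252.00 total_interest=$202.00
After 8 (deposit($200)): balance=$1452.00 total_interest=$202.00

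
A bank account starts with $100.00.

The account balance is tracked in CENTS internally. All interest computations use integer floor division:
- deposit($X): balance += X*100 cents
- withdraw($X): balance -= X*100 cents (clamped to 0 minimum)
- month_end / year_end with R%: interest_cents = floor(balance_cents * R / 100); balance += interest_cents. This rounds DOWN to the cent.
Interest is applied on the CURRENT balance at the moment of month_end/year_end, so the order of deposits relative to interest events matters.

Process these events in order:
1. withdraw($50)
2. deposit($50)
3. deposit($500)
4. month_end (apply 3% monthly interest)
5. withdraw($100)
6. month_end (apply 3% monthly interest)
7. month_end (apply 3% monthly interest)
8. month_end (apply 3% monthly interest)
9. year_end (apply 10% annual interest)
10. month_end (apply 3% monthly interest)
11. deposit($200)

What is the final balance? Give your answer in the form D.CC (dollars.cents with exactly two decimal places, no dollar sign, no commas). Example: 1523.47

Answer: 841.29

Derivation:
After 1 (withdraw($50)): balance=$50.00 total_interest=$0.00
After 2 (deposit($50)): balance=$100.00 total_interest=$0.00
After 3 (deposit($500)): balance=$600.00 total_interest=$0.00
After 4 (month_end (apply 3% monthly interest)): balance=$618.00 total_interest=$18.00
After 5 (withdraw($100)): balance=$518.00 total_interest=$18.00
After 6 (month_end (apply 3% monthly interest)): balance=$533.54 total_interest=$33.54
After 7 (month_end (apply 3% monthly interest)): balance=$549.54 total_interest=$49.54
After 8 (month_end (apply 3% monthly interest)): balance=$566.02 total_interest=$66.02
After 9 (year_end (apply 10% annual interest)): balance=$622.62 total_interest=$122.62
After 10 (month_end (apply 3% monthly interest)): balance=$641.29 total_interest=$141.29
After 11 (deposit($200)): balance=$841.29 total_interest=$141.29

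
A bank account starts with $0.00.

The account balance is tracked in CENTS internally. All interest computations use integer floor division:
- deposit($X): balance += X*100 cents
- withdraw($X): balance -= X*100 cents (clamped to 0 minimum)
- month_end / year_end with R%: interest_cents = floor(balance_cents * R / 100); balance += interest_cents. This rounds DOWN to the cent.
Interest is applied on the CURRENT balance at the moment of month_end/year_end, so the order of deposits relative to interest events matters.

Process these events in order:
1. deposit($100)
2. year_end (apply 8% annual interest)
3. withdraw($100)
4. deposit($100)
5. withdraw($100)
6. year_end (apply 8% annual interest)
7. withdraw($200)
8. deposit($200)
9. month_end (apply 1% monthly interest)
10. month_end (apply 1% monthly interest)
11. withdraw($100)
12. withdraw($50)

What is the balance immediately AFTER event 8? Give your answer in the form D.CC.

After 1 (deposit($100)): balance=$100.00 total_interest=$0.00
After 2 (year_end (apply 8% annual interest)): balance=$108.00 total_interest=$8.00
After 3 (withdraw($100)): balance=$8.00 total_interest=$8.00
After 4 (deposit($100)): balance=$108.00 total_interest=$8.00
After 5 (withdraw($100)): balance=$8.00 total_interest=$8.00
After 6 (year_end (apply 8% annual interest)): balance=$8.64 total_interest=$8.64
After 7 (withdraw($200)): balance=$0.00 total_interest=$8.64
After 8 (deposit($200)): balance=$200.00 total_interest=$8.64

Answer: 200.00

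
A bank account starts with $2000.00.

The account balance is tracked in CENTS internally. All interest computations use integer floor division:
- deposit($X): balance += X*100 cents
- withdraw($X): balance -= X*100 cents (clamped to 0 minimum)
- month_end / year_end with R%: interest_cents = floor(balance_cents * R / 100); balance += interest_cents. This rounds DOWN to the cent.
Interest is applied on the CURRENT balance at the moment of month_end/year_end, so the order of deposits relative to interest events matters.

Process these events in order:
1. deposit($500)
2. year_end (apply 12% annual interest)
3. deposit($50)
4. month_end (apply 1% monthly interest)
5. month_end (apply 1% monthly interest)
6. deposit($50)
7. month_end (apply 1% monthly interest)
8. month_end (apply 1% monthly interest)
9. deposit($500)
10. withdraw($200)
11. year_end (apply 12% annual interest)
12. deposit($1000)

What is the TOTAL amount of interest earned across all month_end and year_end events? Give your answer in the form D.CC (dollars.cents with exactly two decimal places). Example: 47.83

Answer: 814.71

Derivation:
After 1 (deposit($500)): balance=$2500.00 total_interest=$0.00
After 2 (year_end (apply 12% annual interest)): balance=$2800.00 total_interest=$300.00
After 3 (deposit($50)): balance=$2850.00 total_interest=$300.00
After 4 (month_end (apply 1% monthly interest)): balance=$2878.50 total_interest=$328.50
After 5 (month_end (apply 1% monthly interest)): balance=$2907.28 total_interest=$357.28
After 6 (deposit($50)): balance=$2957.28 total_interest=$357.28
After 7 (month_end (apply 1% monthly interest)): balance=$2986.85 total_interest=$386.85
After 8 (month_end (apply 1% monthly interest)): balance=$3016.71 total_interest=$416.71
After 9 (deposit($500)): balance=$3516.71 total_interest=$416.71
After 10 (withdraw($200)): balance=$3316.71 total_interest=$416.71
After 11 (year_end (apply 12% annual interest)): balance=$3714.71 total_interest=$814.71
After 12 (deposit($1000)): balance=$4714.71 total_interest=$814.71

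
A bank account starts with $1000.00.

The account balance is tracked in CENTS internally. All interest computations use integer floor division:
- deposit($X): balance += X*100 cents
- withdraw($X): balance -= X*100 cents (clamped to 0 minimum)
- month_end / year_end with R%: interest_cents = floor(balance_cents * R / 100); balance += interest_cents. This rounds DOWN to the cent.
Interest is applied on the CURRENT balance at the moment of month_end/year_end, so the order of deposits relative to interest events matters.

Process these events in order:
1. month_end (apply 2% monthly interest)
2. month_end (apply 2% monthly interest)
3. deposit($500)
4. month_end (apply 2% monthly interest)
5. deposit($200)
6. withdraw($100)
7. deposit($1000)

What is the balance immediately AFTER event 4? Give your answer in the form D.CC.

After 1 (month_end (apply 2% monthly interest)): balance=$1020.00 total_interest=$20.00
After 2 (month_end (apply 2% monthly interest)): balance=$1040.40 total_interest=$40.40
After 3 (deposit($500)): balance=$1540.40 total_interest=$40.40
After 4 (month_end (apply 2% monthly interest)): balance=$1571.20 total_interest=$71.20

Answer: 1571.20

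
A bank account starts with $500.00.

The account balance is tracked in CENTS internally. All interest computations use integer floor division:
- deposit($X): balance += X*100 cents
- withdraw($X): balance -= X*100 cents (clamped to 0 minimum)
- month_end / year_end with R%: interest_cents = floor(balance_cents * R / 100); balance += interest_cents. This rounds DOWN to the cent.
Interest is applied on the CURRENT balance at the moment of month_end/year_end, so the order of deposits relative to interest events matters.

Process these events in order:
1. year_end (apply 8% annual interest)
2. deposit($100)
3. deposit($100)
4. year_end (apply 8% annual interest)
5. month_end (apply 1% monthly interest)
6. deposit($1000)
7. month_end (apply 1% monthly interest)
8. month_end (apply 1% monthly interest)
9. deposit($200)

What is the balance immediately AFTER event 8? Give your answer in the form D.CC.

After 1 (year_end (apply 8% annual interest)): balance=$540.00 total_interest=$40.00
After 2 (deposit($100)): balance=$640.00 total_interest=$40.00
After 3 (deposit($100)): balance=$740.00 total_interest=$40.00
After 4 (year_end (apply 8% annual interest)): balance=$799.20 total_interest=$99.20
After 5 (month_end (apply 1% monthly interest)): balance=$807.19 total_interest=$107.19
After 6 (deposit($1000)): balance=$1807.19 total_interest=$107.19
After 7 (month_end (apply 1% monthly interest)): balance=$1825.26 total_interest=$125.26
After 8 (month_end (apply 1% monthly interest)): balance=$1843.51 total_interest=$143.51

Answer: 1843.51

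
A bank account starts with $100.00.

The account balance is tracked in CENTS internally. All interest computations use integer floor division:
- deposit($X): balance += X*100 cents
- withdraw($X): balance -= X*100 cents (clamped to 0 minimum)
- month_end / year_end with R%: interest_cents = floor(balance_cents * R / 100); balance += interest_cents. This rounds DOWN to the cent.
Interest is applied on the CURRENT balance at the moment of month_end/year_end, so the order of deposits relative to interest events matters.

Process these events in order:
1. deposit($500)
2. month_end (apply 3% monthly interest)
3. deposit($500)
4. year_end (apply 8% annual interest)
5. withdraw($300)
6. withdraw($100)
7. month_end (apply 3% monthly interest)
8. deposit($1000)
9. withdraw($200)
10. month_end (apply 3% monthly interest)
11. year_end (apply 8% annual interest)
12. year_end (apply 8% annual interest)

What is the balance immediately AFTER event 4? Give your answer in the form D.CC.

After 1 (deposit($500)): balance=$600.00 total_interest=$0.00
After 2 (month_end (apply 3% monthly interest)): balance=$618.00 total_interest=$18.00
After 3 (deposit($500)): balance=$1118.00 total_interest=$18.00
After 4 (year_end (apply 8% annual interest)): balance=$1207.44 total_interest=$107.44

Answer: 1207.44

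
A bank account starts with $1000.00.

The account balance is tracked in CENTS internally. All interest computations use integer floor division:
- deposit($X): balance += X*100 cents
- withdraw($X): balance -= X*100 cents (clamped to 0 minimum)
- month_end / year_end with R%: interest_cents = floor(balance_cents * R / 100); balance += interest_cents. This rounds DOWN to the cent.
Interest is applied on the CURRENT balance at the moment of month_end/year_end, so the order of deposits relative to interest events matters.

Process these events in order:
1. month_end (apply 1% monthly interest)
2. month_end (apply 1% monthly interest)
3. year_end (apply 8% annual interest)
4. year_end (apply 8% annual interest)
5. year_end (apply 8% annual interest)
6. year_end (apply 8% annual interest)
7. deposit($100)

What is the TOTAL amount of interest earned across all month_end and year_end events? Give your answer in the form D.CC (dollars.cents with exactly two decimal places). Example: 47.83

After 1 (month_end (apply 1% monthly interest)): balance=$1010.00 total_interest=$10.00
After 2 (month_end (apply 1% monthly interest)): balance=$1020.10 total_interest=$20.10
After 3 (year_end (apply 8% annual interest)): balance=$1101.70 total_interest=$101.70
After 4 (year_end (apply 8% annual interest)): balance=$1189.83 total_interest=$189.83
After 5 (year_end (apply 8% annual interest)): balance=$1285.01 total_interest=$285.01
After 6 (year_end (apply 8% annual interest)): balance=$1387.81 total_interest=$387.81
After 7 (deposit($100)): balance=$1487.81 total_interest=$387.81

Answer: 387.81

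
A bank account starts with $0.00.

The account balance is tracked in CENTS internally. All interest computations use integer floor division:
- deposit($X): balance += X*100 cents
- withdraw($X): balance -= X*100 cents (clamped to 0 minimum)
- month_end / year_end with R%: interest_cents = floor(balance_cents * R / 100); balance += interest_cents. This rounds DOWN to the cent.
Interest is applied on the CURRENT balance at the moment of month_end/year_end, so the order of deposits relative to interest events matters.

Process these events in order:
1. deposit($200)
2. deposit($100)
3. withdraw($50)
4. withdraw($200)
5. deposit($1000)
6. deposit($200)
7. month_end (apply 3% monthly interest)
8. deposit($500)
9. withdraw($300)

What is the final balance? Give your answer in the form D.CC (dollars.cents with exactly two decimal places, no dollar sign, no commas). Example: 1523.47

After 1 (deposit($200)): balance=$200.00 total_interest=$0.00
After 2 (deposit($100)): balance=$300.00 total_interest=$0.00
After 3 (withdraw($50)): balance=$250.00 total_interest=$0.00
After 4 (withdraw($200)): balance=$50.00 total_interest=$0.00
After 5 (deposit($1000)): balance=$1050.00 total_interest=$0.00
After 6 (deposit($200)): balance=$1250.00 total_interest=$0.00
After 7 (month_end (apply 3% monthly interest)): balance=$1287.50 total_interest=$37.50
After 8 (deposit($500)): balance=$1787.50 total_interest=$37.50
After 9 (withdraw($300)): balance=$1487.50 total_interest=$37.50

Answer: 1487.50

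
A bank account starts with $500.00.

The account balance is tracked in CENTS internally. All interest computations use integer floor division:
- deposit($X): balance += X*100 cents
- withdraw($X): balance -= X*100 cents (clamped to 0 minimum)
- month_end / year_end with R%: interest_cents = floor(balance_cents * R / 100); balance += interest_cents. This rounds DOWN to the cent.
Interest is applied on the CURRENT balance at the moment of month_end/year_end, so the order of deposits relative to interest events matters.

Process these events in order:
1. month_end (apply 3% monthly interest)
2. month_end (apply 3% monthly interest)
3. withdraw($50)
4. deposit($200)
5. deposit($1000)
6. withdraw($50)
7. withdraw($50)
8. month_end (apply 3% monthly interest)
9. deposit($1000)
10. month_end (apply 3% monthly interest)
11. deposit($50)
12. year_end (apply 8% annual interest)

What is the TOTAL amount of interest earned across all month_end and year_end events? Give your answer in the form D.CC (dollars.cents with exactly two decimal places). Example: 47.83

Answer: 377.22

Derivation:
After 1 (month_end (apply 3% monthly interest)): balance=$515.00 total_interest=$15.00
After 2 (month_end (apply 3% monthly interest)): balance=$530.45 total_interest=$30.45
After 3 (withdraw($50)): balance=$480.45 total_interest=$30.45
After 4 (deposit($200)): balance=$680.45 total_interest=$30.45
After 5 (deposit($1000)): balance=$1680.45 total_interest=$30.45
After 6 (withdraw($50)): balance=$1630.45 total_interest=$30.45
After 7 (withdraw($50)): balance=$1580.45 total_interest=$30.45
After 8 (month_end (apply 3% monthly interest)): balance=$1627.86 total_interest=$77.86
After 9 (deposit($1000)): balance=$2627.86 total_interest=$77.86
After 10 (month_end (apply 3% monthly interest)): balance=$2706.69 total_interest=$156.69
After 11 (deposit($50)): balance=$2756.69 total_interest=$156.69
After 12 (year_end (apply 8% annual interest)): balance=$2977.22 total_interest=$377.22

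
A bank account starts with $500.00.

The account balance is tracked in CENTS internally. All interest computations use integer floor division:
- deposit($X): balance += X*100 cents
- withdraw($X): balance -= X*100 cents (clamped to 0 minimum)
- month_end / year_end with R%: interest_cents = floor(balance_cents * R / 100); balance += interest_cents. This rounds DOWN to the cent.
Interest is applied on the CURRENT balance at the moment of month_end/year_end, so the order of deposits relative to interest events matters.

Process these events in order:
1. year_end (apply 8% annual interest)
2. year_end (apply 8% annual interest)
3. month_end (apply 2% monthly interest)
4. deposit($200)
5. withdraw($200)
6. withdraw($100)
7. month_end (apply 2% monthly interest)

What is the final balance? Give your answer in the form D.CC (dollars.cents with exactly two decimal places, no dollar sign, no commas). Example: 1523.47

Answer: 504.75

Derivation:
After 1 (year_end (apply 8% annual interest)): balance=$540.00 total_interest=$40.00
After 2 (year_end (apply 8% annual interest)): balance=$583.20 total_interest=$83.20
After 3 (month_end (apply 2% monthly interest)): balance=$594.86 total_interest=$94.86
After 4 (deposit($200)): balance=$794.86 total_interest=$94.86
After 5 (withdraw($200)): balance=$594.86 total_interest=$94.86
After 6 (withdraw($100)): balance=$494.86 total_interest=$94.86
After 7 (month_end (apply 2% monthly interest)): balance=$504.75 total_interest=$104.75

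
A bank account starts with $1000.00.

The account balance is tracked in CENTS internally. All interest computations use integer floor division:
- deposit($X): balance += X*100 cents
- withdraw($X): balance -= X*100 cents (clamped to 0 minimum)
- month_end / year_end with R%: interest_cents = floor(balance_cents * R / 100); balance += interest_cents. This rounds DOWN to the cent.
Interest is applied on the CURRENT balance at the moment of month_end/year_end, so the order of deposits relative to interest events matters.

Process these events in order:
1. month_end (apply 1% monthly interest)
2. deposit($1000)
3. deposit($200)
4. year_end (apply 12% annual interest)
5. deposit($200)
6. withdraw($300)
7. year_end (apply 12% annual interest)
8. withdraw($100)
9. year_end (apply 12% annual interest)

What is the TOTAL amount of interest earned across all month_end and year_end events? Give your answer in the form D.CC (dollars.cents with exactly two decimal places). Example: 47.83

After 1 (month_end (apply 1% monthly interest)): balance=$1010.00 total_interest=$10.00
After 2 (deposit($1000)): balance=$2010.00 total_interest=$10.00
After 3 (deposit($200)): balance=$2210.00 total_interest=$10.00
After 4 (year_end (apply 12% annual interest)): balance=$2475.20 total_interest=$275.20
After 5 (deposit($200)): balance=$2675.20 total_interest=$275.20
After 6 (withdraw($300)): balance=$2375.20 total_interest=$275.20
After 7 (year_end (apply 12% annual interest)): balance=$2660.22 total_interest=$560.22
After 8 (withdraw($100)): balance=$2560.22 total_interest=$560.22
After 9 (year_end (apply 12% annual interest)): balance=$2867.44 total_interest=$867.44

Answer: 867.44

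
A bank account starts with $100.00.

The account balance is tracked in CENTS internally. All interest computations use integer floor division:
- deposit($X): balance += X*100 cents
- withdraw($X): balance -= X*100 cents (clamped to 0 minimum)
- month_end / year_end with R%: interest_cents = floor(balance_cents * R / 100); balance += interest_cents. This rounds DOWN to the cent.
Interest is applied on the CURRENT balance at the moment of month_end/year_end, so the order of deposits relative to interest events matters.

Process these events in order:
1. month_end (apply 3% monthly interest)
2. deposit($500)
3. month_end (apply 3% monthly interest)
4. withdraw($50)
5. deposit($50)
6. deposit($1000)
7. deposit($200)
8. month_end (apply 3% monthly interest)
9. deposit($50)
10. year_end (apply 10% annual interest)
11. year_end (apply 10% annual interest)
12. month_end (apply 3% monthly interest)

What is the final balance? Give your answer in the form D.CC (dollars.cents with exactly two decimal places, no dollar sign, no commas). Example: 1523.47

After 1 (month_end (apply 3% monthly interest)): balance=$103.00 total_interest=$3.00
After 2 (deposit($500)): balance=$603.00 total_interest=$3.00
After 3 (month_end (apply 3% monthly interest)): balance=$621.09 total_interest=$21.09
After 4 (withdraw($50)): balance=$571.09 total_interest=$21.09
After 5 (deposit($50)): balance=$621.09 total_interest=$21.09
After 6 (deposit($1000)): balance=$1621.09 total_interest=$21.09
After 7 (deposit($200)): balance=$1821.09 total_interest=$21.09
After 8 (month_end (apply 3% monthly interest)): balance=$1875.72 total_interest=$75.72
After 9 (deposit($50)): balance=$1925.72 total_interest=$75.72
After 10 (year_end (apply 10% annual interest)): balance=$2118.29 total_interest=$268.29
After 11 (year_end (apply 10% annual interest)): balance=$2330.11 total_interest=$480.11
After 12 (month_end (apply 3% monthly interest)): balance=$2400.01 total_interest=$550.01

Answer: 2400.01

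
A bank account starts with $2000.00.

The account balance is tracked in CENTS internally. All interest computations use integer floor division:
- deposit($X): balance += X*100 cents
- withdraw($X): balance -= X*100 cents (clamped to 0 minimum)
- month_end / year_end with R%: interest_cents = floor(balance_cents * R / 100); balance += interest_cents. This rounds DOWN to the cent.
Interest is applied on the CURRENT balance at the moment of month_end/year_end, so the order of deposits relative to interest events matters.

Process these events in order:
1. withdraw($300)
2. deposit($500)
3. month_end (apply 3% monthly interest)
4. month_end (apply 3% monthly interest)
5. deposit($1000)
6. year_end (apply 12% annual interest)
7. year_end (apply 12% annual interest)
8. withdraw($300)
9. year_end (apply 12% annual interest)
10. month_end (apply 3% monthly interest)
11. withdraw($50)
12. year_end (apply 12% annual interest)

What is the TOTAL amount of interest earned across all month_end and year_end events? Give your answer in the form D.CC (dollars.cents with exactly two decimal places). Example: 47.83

After 1 (withdraw($300)): balance=$1700.00 total_interest=$0.00
After 2 (deposit($500)): balance=$2200.00 total_interest=$0.00
After 3 (month_end (apply 3% monthly interest)): balance=$2266.00 total_interest=$66.00
After 4 (month_end (apply 3% monthly interest)): balance=$2333.98 total_interest=$133.98
After 5 (deposit($1000)): balance=$3333.98 total_interest=$133.98
After 6 (year_end (apply 12% annual interest)): balance=$3734.05 total_interest=$534.05
After 7 (year_end (apply 12% annual interest)): balance=$4182.13 total_interest=$982.13
After 8 (withdraw($300)): balance=$3882.13 total_interest=$982.13
After 9 (year_end (apply 12% annual interest)): balance=$4347.98 total_interest=$1447.98
After 10 (month_end (apply 3% monthly interest)): balance=$4478.41 total_interest=$1578.41
After 11 (withdraw($50)): balance=$4428.41 total_interest=$1578.41
After 12 (year_end (apply 12% annual interest)): balance=$4959.81 total_interest=$2109.81

Answer: 2109.81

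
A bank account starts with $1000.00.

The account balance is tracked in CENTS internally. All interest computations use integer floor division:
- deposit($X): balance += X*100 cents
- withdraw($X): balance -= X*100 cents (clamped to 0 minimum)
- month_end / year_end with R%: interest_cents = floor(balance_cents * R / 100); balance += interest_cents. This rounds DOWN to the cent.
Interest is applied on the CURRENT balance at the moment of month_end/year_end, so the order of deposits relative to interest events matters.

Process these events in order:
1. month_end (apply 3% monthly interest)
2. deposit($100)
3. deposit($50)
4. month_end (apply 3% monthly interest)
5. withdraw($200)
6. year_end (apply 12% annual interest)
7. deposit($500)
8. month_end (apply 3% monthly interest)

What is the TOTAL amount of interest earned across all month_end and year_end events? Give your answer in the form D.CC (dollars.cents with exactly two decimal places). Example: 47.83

After 1 (month_end (apply 3% monthly interest)): balance=$1030.00 total_interest=$30.00
After 2 (deposit($100)): balance=$1130.00 total_interest=$30.00
After 3 (deposit($50)): balance=$1180.00 total_interest=$30.00
After 4 (month_end (apply 3% monthly interest)): balance=$1215.40 total_interest=$65.40
After 5 (withdraw($200)): balance=$1015.40 total_interest=$65.40
After 6 (year_end (apply 12% annual interest)): balance=$1137.24 total_interest=$187.24
After 7 (deposit($500)): balance=$1637.24 total_interest=$187.24
After 8 (month_end (apply 3% monthly interest)): balance=$1686.35 total_interest=$236.35

Answer: 236.35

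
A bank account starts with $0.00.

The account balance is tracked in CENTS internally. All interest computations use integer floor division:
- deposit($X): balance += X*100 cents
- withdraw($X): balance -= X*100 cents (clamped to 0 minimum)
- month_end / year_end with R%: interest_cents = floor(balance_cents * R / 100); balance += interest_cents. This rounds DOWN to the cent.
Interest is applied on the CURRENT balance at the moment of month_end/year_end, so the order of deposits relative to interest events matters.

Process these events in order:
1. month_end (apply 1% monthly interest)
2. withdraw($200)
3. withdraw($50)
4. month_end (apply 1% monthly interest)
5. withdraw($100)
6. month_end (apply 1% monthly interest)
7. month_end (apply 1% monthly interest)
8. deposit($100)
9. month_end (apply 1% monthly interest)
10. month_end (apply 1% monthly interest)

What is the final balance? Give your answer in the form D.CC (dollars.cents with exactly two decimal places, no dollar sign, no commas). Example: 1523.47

Answer: 102.01

Derivation:
After 1 (month_end (apply 1% monthly interest)): balance=$0.00 total_interest=$0.00
After 2 (withdraw($200)): balance=$0.00 total_interest=$0.00
After 3 (withdraw($50)): balance=$0.00 total_interest=$0.00
After 4 (month_end (apply 1% monthly interest)): balance=$0.00 total_interest=$0.00
After 5 (withdraw($100)): balance=$0.00 total_interest=$0.00
After 6 (month_end (apply 1% monthly interest)): balance=$0.00 total_interest=$0.00
After 7 (month_end (apply 1% monthly interest)): balance=$0.00 total_interest=$0.00
After 8 (deposit($100)): balance=$100.00 total_interest=$0.00
After 9 (month_end (apply 1% monthly interest)): balance=$101.00 total_interest=$1.00
After 10 (month_end (apply 1% monthly interest)): balance=$102.01 total_interest=$2.01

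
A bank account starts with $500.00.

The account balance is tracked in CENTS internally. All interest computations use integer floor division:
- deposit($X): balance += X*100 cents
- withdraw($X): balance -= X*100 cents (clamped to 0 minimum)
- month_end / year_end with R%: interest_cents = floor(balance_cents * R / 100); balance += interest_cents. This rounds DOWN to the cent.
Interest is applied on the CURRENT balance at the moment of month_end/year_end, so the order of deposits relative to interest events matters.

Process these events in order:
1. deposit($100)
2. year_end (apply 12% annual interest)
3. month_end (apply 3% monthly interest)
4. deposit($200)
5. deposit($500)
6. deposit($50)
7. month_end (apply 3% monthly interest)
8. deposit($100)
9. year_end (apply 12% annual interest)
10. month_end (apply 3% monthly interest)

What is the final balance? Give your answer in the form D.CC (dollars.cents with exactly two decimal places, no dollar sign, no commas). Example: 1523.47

After 1 (deposit($100)): balance=$600.00 total_interest=$0.00
After 2 (year_end (apply 12% annual interest)): balance=$672.00 total_interest=$72.00
After 3 (month_end (apply 3% monthly interest)): balance=$692.16 total_interest=$92.16
After 4 (deposit($200)): balance=$892.16 total_interest=$92.16
After 5 (deposit($500)): balance=$1392.16 total_interest=$92.16
After 6 (deposit($50)): balance=$1442.16 total_interest=$92.16
After 7 (month_end (apply 3% monthly interest)): balance=$1485.42 total_interest=$135.42
After 8 (deposit($100)): balance=$1585.42 total_interest=$135.42
After 9 (year_end (apply 12% annual interest)): balance=$1775.67 total_interest=$325.67
After 10 (month_end (apply 3% monthly interest)): balance=$1828.94 total_interest=$378.94

Answer: 1828.94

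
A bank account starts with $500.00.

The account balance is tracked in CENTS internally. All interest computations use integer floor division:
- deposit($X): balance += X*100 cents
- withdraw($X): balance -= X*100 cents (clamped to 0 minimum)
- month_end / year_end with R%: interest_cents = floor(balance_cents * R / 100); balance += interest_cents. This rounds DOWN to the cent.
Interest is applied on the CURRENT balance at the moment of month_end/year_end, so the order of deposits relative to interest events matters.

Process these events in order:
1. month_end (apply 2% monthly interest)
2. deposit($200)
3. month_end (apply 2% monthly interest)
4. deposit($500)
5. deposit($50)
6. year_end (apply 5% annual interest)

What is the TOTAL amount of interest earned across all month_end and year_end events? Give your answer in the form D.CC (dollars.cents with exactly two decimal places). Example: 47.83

After 1 (month_end (apply 2% monthly interest)): balance=$510.00 total_interest=$10.00
After 2 (deposit($200)): balance=$710.00 total_interest=$10.00
After 3 (month_end (apply 2% monthly interest)): balance=$724.20 total_interest=$24.20
After 4 (deposit($500)): balance=$1224.20 total_interest=$24.20
After 5 (deposit($50)): balance=$1274.20 total_interest=$24.20
After 6 (year_end (apply 5% annual interest)): balance=$1337.91 total_interest=$87.91

Answer: 87.91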